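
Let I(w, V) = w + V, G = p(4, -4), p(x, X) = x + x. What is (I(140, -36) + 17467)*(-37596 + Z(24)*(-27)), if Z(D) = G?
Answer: -664394652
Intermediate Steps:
p(x, X) = 2*x
G = 8 (G = 2*4 = 8)
Z(D) = 8
I(w, V) = V + w
(I(140, -36) + 17467)*(-37596 + Z(24)*(-27)) = ((-36 + 140) + 17467)*(-37596 + 8*(-27)) = (104 + 17467)*(-37596 - 216) = 17571*(-37812) = -664394652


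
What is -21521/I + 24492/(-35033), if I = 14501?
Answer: -1109103685/508013533 ≈ -2.1832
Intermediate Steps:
-21521/I + 24492/(-35033) = -21521/14501 + 24492/(-35033) = -21521*1/14501 + 24492*(-1/35033) = -21521/14501 - 24492/35033 = -1109103685/508013533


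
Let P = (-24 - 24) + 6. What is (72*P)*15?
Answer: -45360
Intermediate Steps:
P = -42 (P = -48 + 6 = -42)
(72*P)*15 = (72*(-42))*15 = -3024*15 = -45360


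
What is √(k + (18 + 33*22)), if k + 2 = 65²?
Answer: √4967 ≈ 70.477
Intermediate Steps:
k = 4223 (k = -2 + 65² = -2 + 4225 = 4223)
√(k + (18 + 33*22)) = √(4223 + (18 + 33*22)) = √(4223 + (18 + 726)) = √(4223 + 744) = √4967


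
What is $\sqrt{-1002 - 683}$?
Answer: $i \sqrt{1685} \approx 41.049 i$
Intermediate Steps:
$\sqrt{-1002 - 683} = \sqrt{-1685} = i \sqrt{1685}$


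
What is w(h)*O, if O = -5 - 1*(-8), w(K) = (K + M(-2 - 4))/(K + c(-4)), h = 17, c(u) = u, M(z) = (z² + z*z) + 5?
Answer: 282/13 ≈ 21.692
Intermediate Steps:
M(z) = 5 + 2*z² (M(z) = (z² + z²) + 5 = 2*z² + 5 = 5 + 2*z²)
w(K) = (77 + K)/(-4 + K) (w(K) = (K + (5 + 2*(-2 - 4)²))/(K - 4) = (K + (5 + 2*(-6)²))/(-4 + K) = (K + (5 + 2*36))/(-4 + K) = (K + (5 + 72))/(-4 + K) = (K + 77)/(-4 + K) = (77 + K)/(-4 + K))
O = 3 (O = -5 + 8 = 3)
w(h)*O = ((77 + 17)/(-4 + 17))*3 = (94/13)*3 = 282/13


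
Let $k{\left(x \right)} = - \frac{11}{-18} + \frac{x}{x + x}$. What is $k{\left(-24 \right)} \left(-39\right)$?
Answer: $- \frac{130}{3} \approx -43.333$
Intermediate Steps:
$k{\left(x \right)} = \frac{10}{9}$ ($k{\left(x \right)} = \left(-11\right) \left(- \frac{1}{18}\right) + \frac{x}{2 x} = \frac{11}{18} + x \frac{1}{2 x} = \frac{11}{18} + \frac{1}{2} = \frac{10}{9}$)
$k{\left(-24 \right)} \left(-39\right) = \frac{10}{9} \left(-39\right) = - \frac{130}{3}$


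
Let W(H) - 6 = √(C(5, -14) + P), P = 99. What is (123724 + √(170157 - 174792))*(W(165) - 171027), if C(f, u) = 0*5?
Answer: -3*(57007 - √11)*(123724 + 3*I*√515) ≈ -2.1158e+10 - 1.1643e+7*I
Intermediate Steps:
C(f, u) = 0
W(H) = 6 + 3*√11 (W(H) = 6 + √(0 + 99) = 6 + √99 = 6 + 3*√11)
(123724 + √(170157 - 174792))*(W(165) - 171027) = (123724 + √(170157 - 174792))*((6 + 3*√11) - 171027) = (123724 + √(-4635))*(-171021 + 3*√11) = (123724 + 3*I*√515)*(-171021 + 3*√11) = (-171021 + 3*√11)*(123724 + 3*I*√515)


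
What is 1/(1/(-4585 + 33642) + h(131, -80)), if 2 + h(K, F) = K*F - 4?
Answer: -29057/304691701 ≈ -9.5365e-5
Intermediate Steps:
h(K, F) = -6 + F*K (h(K, F) = -2 + (K*F - 4) = -2 + (F*K - 4) = -2 + (-4 + F*K) = -6 + F*K)
1/(1/(-4585 + 33642) + h(131, -80)) = 1/(1/(-4585 + 33642) + (-6 - 80*131)) = 1/(1/29057 + (-6 - 10480)) = 1/(1/29057 - 10486) = 1/(-304691701/29057) = -29057/304691701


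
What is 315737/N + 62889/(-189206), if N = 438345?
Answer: 32172256117/82937504070 ≈ 0.38791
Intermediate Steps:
315737/N + 62889/(-189206) = 315737/438345 + 62889/(-189206) = 315737*(1/438345) + 62889*(-1/189206) = 315737/438345 - 62889/189206 = 32172256117/82937504070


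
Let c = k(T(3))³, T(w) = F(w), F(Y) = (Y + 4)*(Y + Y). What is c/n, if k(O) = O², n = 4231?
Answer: 5489031744/4231 ≈ 1.2973e+6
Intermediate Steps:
F(Y) = 2*Y*(4 + Y) (F(Y) = (4 + Y)*(2*Y) = 2*Y*(4 + Y))
T(w) = 2*w*(4 + w)
c = 5489031744 (c = ((2*3*(4 + 3))²)³ = ((2*3*7)²)³ = (42²)³ = 1764³ = 5489031744)
c/n = 5489031744/4231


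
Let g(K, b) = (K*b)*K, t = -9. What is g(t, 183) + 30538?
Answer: 45361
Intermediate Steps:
g(K, b) = b*K²
g(t, 183) + 30538 = 183*(-9)² + 30538 = 183*81 + 30538 = 14823 + 30538 = 45361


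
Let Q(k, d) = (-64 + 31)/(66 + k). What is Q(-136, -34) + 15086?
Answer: 1056053/70 ≈ 15086.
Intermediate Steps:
Q(k, d) = -33/(66 + k)
Q(-136, -34) + 15086 = -33/(66 - 136) + 15086 = -33/(-70) + 15086 = -33*(-1/70) + 15086 = 33/70 + 15086 = 1056053/70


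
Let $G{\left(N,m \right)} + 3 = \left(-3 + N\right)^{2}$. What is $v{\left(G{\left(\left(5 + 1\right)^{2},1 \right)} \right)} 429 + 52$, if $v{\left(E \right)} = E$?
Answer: $465946$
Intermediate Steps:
$G{\left(N,m \right)} = -3 + \left(-3 + N\right)^{2}$
$v{\left(G{\left(\left(5 + 1\right)^{2},1 \right)} \right)} 429 + 52 = \left(-3 + \left(-3 + \left(5 + 1\right)^{2}\right)^{2}\right) 429 + 52 = \left(-3 + \left(-3 + 6^{2}\right)^{2}\right) 429 + 52 = \left(-3 + \left(-3 + 36\right)^{2}\right) 429 + 52 = \left(-3 + 33^{2}\right) 429 + 52 = \left(-3 + 1089\right) 429 + 52 = 1086 \cdot 429 + 52 = 465894 + 52 = 465946$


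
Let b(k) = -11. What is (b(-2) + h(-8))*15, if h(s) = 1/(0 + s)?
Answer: -1335/8 ≈ -166.88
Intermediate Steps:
h(s) = 1/s
(b(-2) + h(-8))*15 = (-11 + 1/(-8))*15 = (-11 - ⅛)*15 = -89/8*15 = -1335/8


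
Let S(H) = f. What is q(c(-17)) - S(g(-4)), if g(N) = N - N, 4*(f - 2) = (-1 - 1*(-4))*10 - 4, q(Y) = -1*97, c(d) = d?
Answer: -211/2 ≈ -105.50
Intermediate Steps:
q(Y) = -97
f = 17/2 (f = 2 + ((-1 - 1*(-4))*10 - 4)/4 = 2 + ((-1 + 4)*10 - 4)/4 = 2 + (3*10 - 4)/4 = 2 + (30 - 4)/4 = 2 + (¼)*26 = 2 + 13/2 = 17/2 ≈ 8.5000)
g(N) = 0
S(H) = 17/2
q(c(-17)) - S(g(-4)) = -97 - 1*17/2 = -97 - 17/2 = -211/2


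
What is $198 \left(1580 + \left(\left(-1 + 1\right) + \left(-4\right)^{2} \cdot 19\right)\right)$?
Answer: $373032$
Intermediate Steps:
$198 \left(1580 + \left(\left(-1 + 1\right) + \left(-4\right)^{2} \cdot 19\right)\right) = 198 \left(1580 + \left(0 + 16 \cdot 19\right)\right) = 198 \left(1580 + \left(0 + 304\right)\right) = 198 \left(1580 + 304\right) = 198 \cdot 1884 = 373032$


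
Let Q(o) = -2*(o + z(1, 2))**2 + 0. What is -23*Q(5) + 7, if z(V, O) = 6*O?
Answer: 13301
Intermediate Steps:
Q(o) = -2*(12 + o)**2 (Q(o) = -2*(o + 6*2)**2 + 0 = -2*(o + 12)**2 + 0 = -2*(12 + o)**2 + 0 = -2*(12 + o)**2)
-23*Q(5) + 7 = -(-46)*(12 + 5)**2 + 7 = -(-46)*17**2 + 7 = -(-46)*289 + 7 = -23*(-578) + 7 = 13294 + 7 = 13301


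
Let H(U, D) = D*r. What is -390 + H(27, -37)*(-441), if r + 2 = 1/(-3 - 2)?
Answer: -181437/5 ≈ -36287.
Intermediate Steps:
r = -11/5 (r = -2 + 1/(-3 - 2) = -2 + 1/(-5) = -2 - 1/5 = -11/5 ≈ -2.2000)
H(U, D) = -11*D/5 (H(U, D) = D*(-11/5) = -11*D/5)
-390 + H(27, -37)*(-441) = -390 - 11/5*(-37)*(-441) = -390 + (407/5)*(-441) = -390 - 179487/5 = -181437/5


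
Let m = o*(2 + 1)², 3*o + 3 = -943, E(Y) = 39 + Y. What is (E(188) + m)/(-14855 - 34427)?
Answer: 2611/49282 ≈ 0.052981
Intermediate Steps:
o = -946/3 (o = -1 + (⅓)*(-943) = -1 - 943/3 = -946/3 ≈ -315.33)
m = -2838 (m = -946*(2 + 1)²/3 = -946/3*3² = -946/3*9 = -2838)
(E(188) + m)/(-14855 - 34427) = ((39 + 188) - 2838)/(-14855 - 34427) = (227 - 2838)/(-49282) = -2611*(-1/49282) = 2611/49282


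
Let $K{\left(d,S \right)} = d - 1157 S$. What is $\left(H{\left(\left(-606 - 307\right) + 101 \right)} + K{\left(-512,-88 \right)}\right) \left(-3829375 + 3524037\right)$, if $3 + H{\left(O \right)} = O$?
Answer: $-30683110282$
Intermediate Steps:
$H{\left(O \right)} = -3 + O$
$\left(H{\left(\left(-606 - 307\right) + 101 \right)} + K{\left(-512,-88 \right)}\right) \left(-3829375 + 3524037\right) = \left(\left(-3 + \left(\left(-606 - 307\right) + 101\right)\right) - -101304\right) \left(-3829375 + 3524037\right) = \left(\left(-3 + \left(-913 + 101\right)\right) + \left(-512 + 101816\right)\right) \left(-305338\right) = \left(\left(-3 - 812\right) + 101304\right) \left(-305338\right) = \left(-815 + 101304\right) \left(-305338\right) = 100489 \left(-305338\right) = -30683110282$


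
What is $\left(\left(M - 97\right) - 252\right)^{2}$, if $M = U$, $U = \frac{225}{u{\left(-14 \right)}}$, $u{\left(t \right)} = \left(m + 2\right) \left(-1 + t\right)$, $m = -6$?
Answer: $\frac{1907161}{16} \approx 1.192 \cdot 10^{5}$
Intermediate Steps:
$u{\left(t \right)} = 4 - 4 t$ ($u{\left(t \right)} = \left(-6 + 2\right) \left(-1 + t\right) = - 4 \left(-1 + t\right) = 4 - 4 t$)
$U = \frac{15}{4}$ ($U = \frac{225}{4 - -56} = \frac{225}{4 + 56} = \frac{225}{60} = 225 \cdot \frac{1}{60} = \frac{15}{4} \approx 3.75$)
$M = \frac{15}{4} \approx 3.75$
$\left(\left(M - 97\right) - 252\right)^{2} = \left(\left(\frac{15}{4} - 97\right) - 252\right)^{2} = \left(- \frac{373}{4} - 252\right)^{2} = \left(- \frac{1381}{4}\right)^{2} = \frac{1907161}{16}$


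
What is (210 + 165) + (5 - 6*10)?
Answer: 320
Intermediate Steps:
(210 + 165) + (5 - 6*10) = 375 + (5 - 60) = 375 - 55 = 320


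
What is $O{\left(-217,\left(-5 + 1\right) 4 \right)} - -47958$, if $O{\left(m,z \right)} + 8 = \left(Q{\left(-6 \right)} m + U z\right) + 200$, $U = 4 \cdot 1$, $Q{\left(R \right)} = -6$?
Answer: $49388$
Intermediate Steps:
$U = 4$
$O{\left(m,z \right)} = 192 - 6 m + 4 z$ ($O{\left(m,z \right)} = -8 - \left(-200 - 4 z + 6 m\right) = -8 + \left(200 - 6 m + 4 z\right) = 192 - 6 m + 4 z$)
$O{\left(-217,\left(-5 + 1\right) 4 \right)} - -47958 = \left(192 - -1302 + 4 \left(-5 + 1\right) 4\right) - -47958 = \left(192 + 1302 + 4 \left(\left(-4\right) 4\right)\right) + 47958 = \left(192 + 1302 + 4 \left(-16\right)\right) + 47958 = \left(192 + 1302 - 64\right) + 47958 = 1430 + 47958 = 49388$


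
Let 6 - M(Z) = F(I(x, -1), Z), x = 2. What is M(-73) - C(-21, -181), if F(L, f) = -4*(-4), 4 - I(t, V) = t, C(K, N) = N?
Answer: 171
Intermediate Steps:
I(t, V) = 4 - t
F(L, f) = 16
M(Z) = -10 (M(Z) = 6 - 1*16 = 6 - 16 = -10)
M(-73) - C(-21, -181) = -10 - 1*(-181) = -10 + 181 = 171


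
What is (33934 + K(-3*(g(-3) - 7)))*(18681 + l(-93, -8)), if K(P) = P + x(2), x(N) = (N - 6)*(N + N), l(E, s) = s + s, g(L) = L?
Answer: 633639420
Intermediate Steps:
l(E, s) = 2*s
x(N) = 2*N*(-6 + N) (x(N) = (-6 + N)*(2*N) = 2*N*(-6 + N))
K(P) = -16 + P (K(P) = P + 2*2*(-6 + 2) = P + 2*2*(-4) = P - 16 = -16 + P)
(33934 + K(-3*(g(-3) - 7)))*(18681 + l(-93, -8)) = (33934 + (-16 - 3*(-3 - 7)))*(18681 + 2*(-8)) = (33934 + (-16 - 3*(-10)))*(18681 - 16) = (33934 + (-16 + 30))*18665 = (33934 + 14)*18665 = 33948*18665 = 633639420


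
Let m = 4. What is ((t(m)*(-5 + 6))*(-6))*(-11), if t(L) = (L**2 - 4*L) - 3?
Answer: -198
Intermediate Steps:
t(L) = -3 + L**2 - 4*L
((t(m)*(-5 + 6))*(-6))*(-11) = (((-3 + 4**2 - 4*4)*(-5 + 6))*(-6))*(-11) = (((-3 + 16 - 16)*1)*(-6))*(-11) = (-3*1*(-6))*(-11) = -3*(-6)*(-11) = 18*(-11) = -198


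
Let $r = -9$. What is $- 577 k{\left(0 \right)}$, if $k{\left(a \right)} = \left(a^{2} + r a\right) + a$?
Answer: $0$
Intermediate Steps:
$k{\left(a \right)} = a^{2} - 8 a$ ($k{\left(a \right)} = \left(a^{2} - 9 a\right) + a = a^{2} - 8 a$)
$- 577 k{\left(0 \right)} = - 577 \cdot 0 \left(-8 + 0\right) = - 577 \cdot 0 \left(-8\right) = \left(-577\right) 0 = 0$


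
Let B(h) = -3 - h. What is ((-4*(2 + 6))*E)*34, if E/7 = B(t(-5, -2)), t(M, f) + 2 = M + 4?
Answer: 0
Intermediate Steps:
t(M, f) = 2 + M (t(M, f) = -2 + (M + 4) = -2 + (4 + M) = 2 + M)
E = 0 (E = 7*(-3 - (2 - 5)) = 7*(-3 - 1*(-3)) = 7*(-3 + 3) = 7*0 = 0)
((-4*(2 + 6))*E)*34 = (-4*(2 + 6)*0)*34 = (-4*8*0)*34 = -32*0*34 = 0*34 = 0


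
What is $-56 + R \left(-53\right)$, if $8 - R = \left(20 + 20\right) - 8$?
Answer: $1216$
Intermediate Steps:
$R = -24$ ($R = 8 - \left(\left(20 + 20\right) - 8\right) = 8 - \left(40 - 8\right) = 8 - 32 = -24$)
$-56 + R \left(-53\right) = -56 - -1272 = -56 + 1272 = 1216$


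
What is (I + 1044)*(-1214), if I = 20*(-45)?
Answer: -174816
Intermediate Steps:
I = -900
(I + 1044)*(-1214) = (-900 + 1044)*(-1214) = 144*(-1214) = -174816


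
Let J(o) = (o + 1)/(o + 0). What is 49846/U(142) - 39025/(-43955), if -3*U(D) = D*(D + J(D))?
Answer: -385364141/59506279 ≈ -6.4760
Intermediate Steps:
J(o) = (1 + o)/o
U(D) = -D*(D + (1 + D)/D)/3
49846/U(142) - 39025/(-43955) = 49846/(-⅓ - ⅓*142 - ⅓*142²) - 39025/(-43955) = 49846/(-⅓ - 142/3 - ⅓*20164) - 39025*(-1/43955) = 49846/(-⅓ - 142/3 - 20164/3) + 7805/8791 = 49846/(-6769) + 7805/8791 = 49846*(-1/6769) + 7805/8791 = -49846/6769 + 7805/8791 = -385364141/59506279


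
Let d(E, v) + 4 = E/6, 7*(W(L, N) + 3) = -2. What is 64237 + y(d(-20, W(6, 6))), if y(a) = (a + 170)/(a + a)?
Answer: 706485/11 ≈ 64226.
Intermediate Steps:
W(L, N) = -23/7 (W(L, N) = -3 + (⅐)*(-2) = -3 - 2/7 = -23/7)
d(E, v) = -4 + E/6
y(a) = (170 + a)/(2*a) (y(a) = (170 + a)/((2*a)) = (170 + a)*(1/(2*a)) = (170 + a)/(2*a))
64237 + y(d(-20, W(6, 6))) = 64237 + (170 + (-4 + (⅙)*(-20)))/(2*(-4 + (⅙)*(-20))) = 64237 + (170 + (-4 - 10/3))/(2*(-4 - 10/3)) = 64237 + (170 - 22/3)/(2*(-22/3)) = 64237 + (½)*(-3/22)*(488/3) = 64237 - 122/11 = 706485/11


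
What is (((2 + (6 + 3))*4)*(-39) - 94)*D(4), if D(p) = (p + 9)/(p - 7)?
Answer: 23530/3 ≈ 7843.3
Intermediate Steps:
D(p) = (9 + p)/(-7 + p)
(((2 + (6 + 3))*4)*(-39) - 94)*D(4) = (((2 + (6 + 3))*4)*(-39) - 94)*((9 + 4)/(-7 + 4)) = (((2 + 9)*4)*(-39) - 94)*(13/(-3)) = ((11*4)*(-39) - 94)*(-1/3*13) = (44*(-39) - 94)*(-13/3) = (-1716 - 94)*(-13/3) = -1810*(-13/3) = 23530/3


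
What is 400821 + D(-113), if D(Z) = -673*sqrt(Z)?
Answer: 400821 - 673*I*sqrt(113) ≈ 4.0082e+5 - 7154.1*I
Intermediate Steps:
400821 + D(-113) = 400821 - 673*I*sqrt(113)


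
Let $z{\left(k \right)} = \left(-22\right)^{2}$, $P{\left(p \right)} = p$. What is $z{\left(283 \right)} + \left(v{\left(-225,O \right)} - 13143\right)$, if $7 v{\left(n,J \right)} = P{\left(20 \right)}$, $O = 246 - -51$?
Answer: $- \frac{88593}{7} \approx -12656.0$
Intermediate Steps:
$O = 297$ ($O = 246 + 51 = 297$)
$v{\left(n,J \right)} = \frac{20}{7}$ ($v{\left(n,J \right)} = \frac{1}{7} \cdot 20 = \frac{20}{7}$)
$z{\left(k \right)} = 484$
$z{\left(283 \right)} + \left(v{\left(-225,O \right)} - 13143\right) = 484 + \left(\frac{20}{7} - 13143\right) = 484 - \frac{91981}{7} = - \frac{88593}{7}$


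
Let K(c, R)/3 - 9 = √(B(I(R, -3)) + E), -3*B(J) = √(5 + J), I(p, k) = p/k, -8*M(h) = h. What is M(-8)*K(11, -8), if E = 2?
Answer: 27 + √(18 - √69) ≈ 30.113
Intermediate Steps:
M(h) = -h/8
B(J) = -√(5 + J)/3
K(c, R) = 27 + 3*√(2 - √(5 - R/3)/3) (K(c, R) = 27 + 3*√(-√(5 + R/(-3))/3 + 2) = 27 + 3*√(-√(5 + R*(-⅓))/3 + 2) = 27 + 3*√(-√(5 - R/3)/3 + 2) = 27 + 3*√(2 - √(5 - R/3)/3))
M(-8)*K(11, -8) = (-⅛*(-8))*(27 + √(18 - √3*√(15 - 1*(-8)))) = 1*(27 + √(18 - √3*√(15 + 8))) = 1*(27 + √(18 - √3*√23)) = 1*(27 + √(18 - √69)) = 27 + √(18 - √69)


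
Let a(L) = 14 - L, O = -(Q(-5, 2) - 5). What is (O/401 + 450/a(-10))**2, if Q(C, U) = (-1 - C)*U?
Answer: 903783969/2572816 ≈ 351.28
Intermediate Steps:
Q(C, U) = U*(-1 - C)
O = -3 (O = -(-1*2*(1 - 5) - 5) = -(-1*2*(-4) - 5) = -(8 - 5) = -1*3 = -3)
(O/401 + 450/a(-10))**2 = (-3/401 + 450/(14 - 1*(-10)))**2 = (-3*1/401 + 450/(14 + 10))**2 = (-3/401 + 450/24)**2 = (-3/401 + 450*(1/24))**2 = (-3/401 + 75/4)**2 = (30063/1604)**2 = 903783969/2572816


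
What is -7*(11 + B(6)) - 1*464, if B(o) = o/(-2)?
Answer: -520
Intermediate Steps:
B(o) = -o/2 (B(o) = o*(-½) = -o/2)
-7*(11 + B(6)) - 1*464 = -7*(11 - ½*6) - 1*464 = -7*(11 - 3) - 464 = -7*8 - 464 = -56 - 464 = -520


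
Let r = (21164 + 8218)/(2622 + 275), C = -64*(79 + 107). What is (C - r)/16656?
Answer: -5752545/8042072 ≈ -0.71531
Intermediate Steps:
C = -11904 (C = -64*186 = -11904)
r = 29382/2897 ≈ 10.142
(C - r)/16656 = (-11904 - 1*29382/2897)/16656 = (-11904 - 29382/2897)*(1/16656) = -34515270/2897*1/16656 = -5752545/8042072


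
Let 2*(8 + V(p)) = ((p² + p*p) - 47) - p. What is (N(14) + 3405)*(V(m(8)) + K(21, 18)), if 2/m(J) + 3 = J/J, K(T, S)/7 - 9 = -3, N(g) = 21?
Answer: 41112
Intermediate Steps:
K(T, S) = 42 (K(T, S) = 63 + 7*(-3) = 63 - 21 = 42)
m(J) = -1 (m(J) = 2/(-3 + J/J) = 2/(-3 + 1) = 2/(-2) = 2*(-½) = -1)
V(p) = -63/2 + p² - p/2 (V(p) = -8 + (((p² + p*p) - 47) - p)/2 = -8 + (((p² + p²) - 47) - p)/2 = -8 + ((2*p² - 47) - p)/2 = -8 + ((-47 + 2*p²) - p)/2 = -8 + (-47 - p + 2*p²)/2 = -8 + (-47/2 + p² - p/2) = -63/2 + p² - p/2)
(N(14) + 3405)*(V(m(8)) + K(21, 18)) = (21 + 3405)*((-63/2 + (-1)² - ½*(-1)) + 42) = 3426*((-63/2 + 1 + ½) + 42) = 3426*(-30 + 42) = 3426*12 = 41112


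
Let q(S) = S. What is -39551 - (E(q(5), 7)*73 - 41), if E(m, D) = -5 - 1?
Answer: -39072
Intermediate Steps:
E(m, D) = -6
-39551 - (E(q(5), 7)*73 - 41) = -39551 - (-6*73 - 41) = -39551 - (-438 - 41) = -39551 - 1*(-479) = -39551 + 479 = -39072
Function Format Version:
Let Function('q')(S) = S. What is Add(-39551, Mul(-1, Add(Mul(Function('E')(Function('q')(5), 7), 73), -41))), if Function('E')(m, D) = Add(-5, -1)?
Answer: -39072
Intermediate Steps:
Function('E')(m, D) = -6
Add(-39551, Mul(-1, Add(Mul(Function('E')(Function('q')(5), 7), 73), -41))) = Add(-39551, Mul(-1, Add(Mul(-6, 73), -41))) = Add(-39551, Mul(-1, Add(-438, -41))) = Add(-39551, Mul(-1, -479)) = Add(-39551, 479) = -39072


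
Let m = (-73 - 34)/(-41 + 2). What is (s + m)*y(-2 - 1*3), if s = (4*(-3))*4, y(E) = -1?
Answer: 1765/39 ≈ 45.256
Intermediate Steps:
m = 107/39 (m = -107/(-39) = -107*(-1/39) = 107/39 ≈ 2.7436)
s = -48 (s = -12*4 = -48)
(s + m)*y(-2 - 1*3) = (-48 + 107/39)*(-1) = -1765/39*(-1) = 1765/39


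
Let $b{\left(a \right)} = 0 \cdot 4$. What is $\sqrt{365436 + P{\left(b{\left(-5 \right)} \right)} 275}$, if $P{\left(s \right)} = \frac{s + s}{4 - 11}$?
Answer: $6 \sqrt{10151} \approx 604.51$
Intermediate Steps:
$b{\left(a \right)} = 0$
$P{\left(s \right)} = - \frac{2 s}{7}$ ($P{\left(s \right)} = \frac{2 s}{-7} = 2 s \left(- \frac{1}{7}\right) = - \frac{2 s}{7}$)
$\sqrt{365436 + P{\left(b{\left(-5 \right)} \right)} 275} = \sqrt{365436 + \left(- \frac{2}{7}\right) 0 \cdot 275} = \sqrt{365436 + 0 \cdot 275} = \sqrt{365436 + 0} = \sqrt{365436} = 6 \sqrt{10151}$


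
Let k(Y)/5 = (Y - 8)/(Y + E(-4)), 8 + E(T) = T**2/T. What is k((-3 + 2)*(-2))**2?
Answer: 9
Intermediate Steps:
E(T) = -8 + T (E(T) = -8 + T**2/T = -8 + T)
k(Y) = 5*(-8 + Y)/(-12 + Y) (k(Y) = 5*((Y - 8)/(Y + (-8 - 4))) = 5*((-8 + Y)/(Y - 12)) = 5*((-8 + Y)/(-12 + Y)) = 5*(-8 + Y)/(-12 + Y))
k((-3 + 2)*(-2))**2 = (5*(-8 + (-3 + 2)*(-2))/(-12 + (-3 + 2)*(-2)))**2 = (5*(-8 - 1*(-2))/(-12 - 1*(-2)))**2 = (5*(-8 + 2)/(-12 + 2))**2 = (5*(-6)/(-10))**2 = (5*(-1/10)*(-6))**2 = 3**2 = 9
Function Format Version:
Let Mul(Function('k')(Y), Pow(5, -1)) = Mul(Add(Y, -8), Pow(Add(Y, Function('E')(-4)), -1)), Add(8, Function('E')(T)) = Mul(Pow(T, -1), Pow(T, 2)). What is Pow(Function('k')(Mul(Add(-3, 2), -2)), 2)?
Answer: 9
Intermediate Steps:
Function('E')(T) = Add(-8, T) (Function('E')(T) = Add(-8, Mul(Pow(T, -1), Pow(T, 2))) = Add(-8, T))
Function('k')(Y) = Mul(5, Pow(Add(-12, Y), -1), Add(-8, Y)) (Function('k')(Y) = Mul(5, Mul(Add(Y, -8), Pow(Add(Y, Add(-8, -4)), -1))) = Mul(5, Mul(Add(-8, Y), Pow(Add(Y, -12), -1))) = Mul(5, Mul(Add(-8, Y), Pow(Add(-12, Y), -1))) = Mul(5, Mul(Pow(Add(-12, Y), -1), Add(-8, Y))) = Mul(5, Pow(Add(-12, Y), -1), Add(-8, Y)))
Pow(Function('k')(Mul(Add(-3, 2), -2)), 2) = Pow(Mul(5, Pow(Add(-12, Mul(Add(-3, 2), -2)), -1), Add(-8, Mul(Add(-3, 2), -2))), 2) = Pow(Mul(5, Pow(Add(-12, Mul(-1, -2)), -1), Add(-8, Mul(-1, -2))), 2) = Pow(Mul(5, Pow(Add(-12, 2), -1), Add(-8, 2)), 2) = Pow(Mul(5, Pow(-10, -1), -6), 2) = Pow(Mul(5, Rational(-1, 10), -6), 2) = Pow(3, 2) = 9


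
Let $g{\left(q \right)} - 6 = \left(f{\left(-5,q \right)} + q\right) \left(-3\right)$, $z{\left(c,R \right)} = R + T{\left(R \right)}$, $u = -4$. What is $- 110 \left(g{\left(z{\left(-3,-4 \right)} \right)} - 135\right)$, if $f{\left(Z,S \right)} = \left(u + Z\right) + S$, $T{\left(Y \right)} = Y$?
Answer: $5940$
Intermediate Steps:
$f{\left(Z,S \right)} = -4 + S + Z$ ($f{\left(Z,S \right)} = \left(-4 + Z\right) + S = -4 + S + Z$)
$z{\left(c,R \right)} = 2 R$ ($z{\left(c,R \right)} = R + R = 2 R$)
$g{\left(q \right)} = 33 - 6 q$ ($g{\left(q \right)} = 6 + \left(\left(-4 + q - 5\right) + q\right) \left(-3\right) = 6 + \left(\left(-9 + q\right) + q\right) \left(-3\right) = 6 + \left(-9 + 2 q\right) \left(-3\right) = 6 - \left(-27 + 6 q\right) = 33 - 6 q$)
$- 110 \left(g{\left(z{\left(-3,-4 \right)} \right)} - 135\right) = - 110 \left(\left(33 - 6 \cdot 2 \left(-4\right)\right) - 135\right) = - 110 \left(\left(33 - -48\right) - 135\right) = - 110 \left(\left(33 + 48\right) - 135\right) = - 110 \left(81 - 135\right) = \left(-110\right) \left(-54\right) = 5940$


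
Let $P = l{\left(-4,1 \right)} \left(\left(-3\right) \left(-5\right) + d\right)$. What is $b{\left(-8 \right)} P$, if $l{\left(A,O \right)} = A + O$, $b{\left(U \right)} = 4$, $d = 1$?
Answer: $-192$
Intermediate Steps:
$P = -48$ ($P = \left(-4 + 1\right) \left(\left(-3\right) \left(-5\right) + 1\right) = - 3 \left(15 + 1\right) = \left(-3\right) 16 = -48$)
$b{\left(-8 \right)} P = 4 \left(-48\right) = -192$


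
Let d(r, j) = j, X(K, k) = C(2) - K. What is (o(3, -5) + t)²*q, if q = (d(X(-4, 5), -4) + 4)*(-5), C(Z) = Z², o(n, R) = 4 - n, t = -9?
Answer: 0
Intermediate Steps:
X(K, k) = 4 - K (X(K, k) = 2² - K = 4 - K)
q = 0 (q = (-4 + 4)*(-5) = 0*(-5) = 0)
(o(3, -5) + t)²*q = ((4 - 1*3) - 9)²*0 = ((4 - 3) - 9)²*0 = (1 - 9)²*0 = (-8)²*0 = 64*0 = 0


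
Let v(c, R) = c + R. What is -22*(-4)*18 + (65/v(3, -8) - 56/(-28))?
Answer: 1573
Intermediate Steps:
v(c, R) = R + c
-22*(-4)*18 + (65/v(3, -8) - 56/(-28)) = -22*(-4)*18 + (65/(-8 + 3) - 56/(-28)) = 88*18 + (65/(-5) - 56*(-1/28)) = 1584 + (65*(-⅕) + 2) = 1584 + (-13 + 2) = 1584 - 11 = 1573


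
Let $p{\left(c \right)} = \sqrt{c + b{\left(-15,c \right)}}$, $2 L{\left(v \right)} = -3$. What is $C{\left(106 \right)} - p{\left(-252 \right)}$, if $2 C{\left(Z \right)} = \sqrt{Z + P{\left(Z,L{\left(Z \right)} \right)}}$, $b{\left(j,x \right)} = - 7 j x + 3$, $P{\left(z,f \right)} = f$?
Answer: $\frac{\sqrt{418}}{4} - i \sqrt{26709} \approx 5.1113 - 163.43 i$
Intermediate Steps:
$L{\left(v \right)} = - \frac{3}{2}$ ($L{\left(v \right)} = \frac{1}{2} \left(-3\right) = - \frac{3}{2}$)
$b{\left(j,x \right)} = 3 - 7 j x$ ($b{\left(j,x \right)} = - 7 j x + 3 = 3 - 7 j x$)
$C{\left(Z \right)} = \frac{\sqrt{- \frac{3}{2} + Z}}{2}$ ($C{\left(Z \right)} = \frac{\sqrt{Z - \frac{3}{2}}}{2} = \frac{\sqrt{- \frac{3}{2} + Z}}{2}$)
$p{\left(c \right)} = \sqrt{3 + 106 c}$ ($p{\left(c \right)} = \sqrt{c + \left(3 - - 105 c\right)} = \sqrt{c + \left(3 + 105 c\right)} = \sqrt{3 + 106 c}$)
$C{\left(106 \right)} - p{\left(-252 \right)} = \frac{\sqrt{-6 + 4 \cdot 106}}{4} - \sqrt{3 + 106 \left(-252\right)} = \frac{\sqrt{-6 + 424}}{4} - \sqrt{3 - 26712} = \frac{\sqrt{418}}{4} - \sqrt{-26709} = \frac{\sqrt{418}}{4} - i \sqrt{26709}$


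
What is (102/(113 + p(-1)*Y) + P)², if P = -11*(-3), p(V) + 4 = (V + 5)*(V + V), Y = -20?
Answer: 138086001/124609 ≈ 1108.2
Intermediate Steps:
p(V) = -4 + 2*V*(5 + V) (p(V) = -4 + (V + 5)*(V + V) = -4 + (5 + V)*(2*V) = -4 + 2*V*(5 + V))
P = 33
(102/(113 + p(-1)*Y) + P)² = (102/(113 + (-4 + 2*(-1)² + 10*(-1))*(-20)) + 33)² = (102/(113 + (-4 + 2*1 - 10)*(-20)) + 33)² = (102/(113 + (-4 + 2 - 10)*(-20)) + 33)² = (102/(113 - 12*(-20)) + 33)² = (102/(113 + 240) + 33)² = (102/353 + 33)² = (11751/353)² = 138086001/124609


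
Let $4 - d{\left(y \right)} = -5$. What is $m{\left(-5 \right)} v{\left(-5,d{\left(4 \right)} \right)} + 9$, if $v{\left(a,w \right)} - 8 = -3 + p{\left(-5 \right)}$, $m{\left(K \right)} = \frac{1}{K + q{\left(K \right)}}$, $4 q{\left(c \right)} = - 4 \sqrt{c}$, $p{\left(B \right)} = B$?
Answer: $9$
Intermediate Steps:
$q{\left(c \right)} = - \sqrt{c}$ ($q{\left(c \right)} = \frac{\left(-4\right) \sqrt{c}}{4} = - \sqrt{c}$)
$d{\left(y \right)} = 9$ ($d{\left(y \right)} = 4 - -5 = 4 + 5 = 9$)
$m{\left(K \right)} = \frac{1}{K - \sqrt{K}}$
$v{\left(a,w \right)} = 0$ ($v{\left(a,w \right)} = 8 - 8 = 0$)
$m{\left(-5 \right)} v{\left(-5,d{\left(4 \right)} \right)} + 9 = \frac{1}{-5 - \sqrt{-5}} \cdot 0 + 9 = \frac{1}{-5 - i \sqrt{5}} \cdot 0 + 9 = 0 + 9 = 9$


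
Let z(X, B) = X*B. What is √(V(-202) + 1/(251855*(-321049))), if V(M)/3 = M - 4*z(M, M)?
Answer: I*√3205272394650642077488206245/80857795895 ≈ 700.18*I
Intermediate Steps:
z(X, B) = B*X
V(M) = -12*M² + 3*M (V(M) = 3*(M - 4*M*M) = 3*(M - 4*M²) = -12*M² + 3*M)
√(V(-202) + 1/(251855*(-321049))) = √(3*(-202)*(1 - 4*(-202)) + 1/(251855*(-321049))) = √(3*(-202)*(1 + 808) + (1/251855)*(-1/321049)) = √(3*(-202)*809 - 1/80857795895) = √(-490254 - 1/80857795895) = √(-39640857868707331/80857795895) = I*√3205272394650642077488206245/80857795895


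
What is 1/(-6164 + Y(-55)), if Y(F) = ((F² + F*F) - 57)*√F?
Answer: -6164/2013377591 - 5993*I*√55/2013377591 ≈ -3.0615e-6 - 2.2075e-5*I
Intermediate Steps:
Y(F) = √F*(-57 + 2*F²) (Y(F) = ((F² + F²) - 57)*√F = (2*F² - 57)*√F = (-57 + 2*F²)*√F = √F*(-57 + 2*F²))
1/(-6164 + Y(-55)) = 1/(-6164 + √(-55)*(-57 + 2*(-55)²)) = 1/(-6164 + (I*√55)*(-57 + 2*3025)) = 1/(-6164 + (I*√55)*(-57 + 6050)) = 1/(-6164 + (I*√55)*5993) = 1/(-6164 + 5993*I*√55)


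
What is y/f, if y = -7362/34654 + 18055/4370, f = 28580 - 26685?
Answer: 2580461/1247717270 ≈ 0.0020681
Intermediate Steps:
f = 1895
y = 2580461/658426 (y = -7362*1/34654 + 18055*(1/4370) = -3681/17327 + 157/38 = 2580461/658426 ≈ 3.9191)
y/f = (2580461/658426)/1895 = (2580461/658426)*(1/1895) = 2580461/1247717270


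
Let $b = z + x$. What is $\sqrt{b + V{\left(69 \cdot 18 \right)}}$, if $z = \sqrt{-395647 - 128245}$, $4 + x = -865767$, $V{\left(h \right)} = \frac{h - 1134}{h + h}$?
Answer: $\frac{\sqrt{-457992836 + 1058 i \sqrt{130973}}}{23} \approx 0.38895 + 930.47 i$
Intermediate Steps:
$V{\left(h \right)} = \frac{-1134 + h}{2 h}$
$x = -865771$ ($x = -4 - 865767 = -865771$)
$z = 2 i \sqrt{130973}$ ($z = \sqrt{-523892} = 2 i \sqrt{130973} \approx 723.8 i$)
$b = -865771 + 2 i \sqrt{130973}$ ($b = 2 i \sqrt{130973} - 865771 = -865771 + 2 i \sqrt{130973} \approx -8.6577 \cdot 10^{5} + 723.8 i$)
$\sqrt{b + V{\left(69 \cdot 18 \right)}} = \sqrt{\left(-865771 + 2 i \sqrt{130973}\right) + \frac{-1134 + 69 \cdot 18}{2 \cdot 69 \cdot 18}} = \sqrt{\left(-865771 + 2 i \sqrt{130973}\right) + \frac{-1134 + 1242}{2 \cdot 1242}} = \sqrt{\left(-865771 + 2 i \sqrt{130973}\right) + \frac{1}{2} \cdot \frac{1}{1242} \cdot 108} = \sqrt{\left(-865771 + 2 i \sqrt{130973}\right) + \frac{1}{23}} = \sqrt{- \frac{19912732}{23} + 2 i \sqrt{130973}}$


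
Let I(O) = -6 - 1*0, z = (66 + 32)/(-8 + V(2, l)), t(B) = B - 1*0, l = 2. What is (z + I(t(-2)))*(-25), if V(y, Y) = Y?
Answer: 1675/3 ≈ 558.33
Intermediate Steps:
t(B) = B (t(B) = B + 0 = B)
z = -49/3 (z = (66 + 32)/(-8 + 2) = 98/(-6) = 98*(-1/6) = -49/3 ≈ -16.333)
I(O) = -6 (I(O) = -6 + 0 = -6)
(z + I(t(-2)))*(-25) = (-49/3 - 6)*(-25) = -67/3*(-25) = 1675/3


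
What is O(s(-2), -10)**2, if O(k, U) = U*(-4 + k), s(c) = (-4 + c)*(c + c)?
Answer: 40000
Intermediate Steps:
s(c) = 2*c*(-4 + c) (s(c) = (-4 + c)*(2*c) = 2*c*(-4 + c))
O(s(-2), -10)**2 = (-10*(-4 + 2*(-2)*(-4 - 2)))**2 = (-10*(-4 + 2*(-2)*(-6)))**2 = (-10*(-4 + 24))**2 = (-10*20)**2 = (-200)**2 = 40000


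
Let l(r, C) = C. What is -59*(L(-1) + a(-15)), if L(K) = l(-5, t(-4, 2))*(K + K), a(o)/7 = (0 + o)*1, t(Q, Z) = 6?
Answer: 6903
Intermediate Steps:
a(o) = 7*o (a(o) = 7*((0 + o)*1) = 7*(o*1) = 7*o)
L(K) = 12*K (L(K) = 6*(K + K) = 6*(2*K) = 12*K)
-59*(L(-1) + a(-15)) = -59*(12*(-1) + 7*(-15)) = -59*(-12 - 105) = -59*(-117) = 6903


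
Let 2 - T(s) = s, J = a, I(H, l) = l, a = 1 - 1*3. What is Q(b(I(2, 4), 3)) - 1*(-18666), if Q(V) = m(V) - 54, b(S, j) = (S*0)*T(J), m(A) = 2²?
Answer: 18616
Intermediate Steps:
a = -2 (a = 1 - 3 = -2)
J = -2
T(s) = 2 - s
m(A) = 4
b(S, j) = 0 (b(S, j) = (S*0)*(2 - 1*(-2)) = 0*(2 + 2) = 0*4 = 0)
Q(V) = -50 (Q(V) = 4 - 54 = -50)
Q(b(I(2, 4), 3)) - 1*(-18666) = -50 - 1*(-18666) = -50 + 18666 = 18616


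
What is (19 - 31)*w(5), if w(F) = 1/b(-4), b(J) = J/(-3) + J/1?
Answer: 9/2 ≈ 4.5000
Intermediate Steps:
b(J) = 2*J/3 (b(J) = J*(-1/3) + J*1 = -J/3 + J = 2*J/3)
w(F) = -3/8 (w(F) = 1/((2/3)*(-4)) = 1/(-8/3) = -3/8)
(19 - 31)*w(5) = (19 - 31)*(-3/8) = -12*(-3/8) = 9/2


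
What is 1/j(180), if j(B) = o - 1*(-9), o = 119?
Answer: 1/128 ≈ 0.0078125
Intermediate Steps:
j(B) = 128 (j(B) = 119 - 1*(-9) = 119 + 9 = 128)
1/j(180) = 1/128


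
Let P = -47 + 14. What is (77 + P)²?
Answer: 1936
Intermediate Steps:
P = -33
(77 + P)² = (77 - 33)² = 44² = 1936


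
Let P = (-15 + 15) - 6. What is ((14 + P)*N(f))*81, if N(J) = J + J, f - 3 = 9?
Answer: 15552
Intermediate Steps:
f = 12 (f = 3 + 9 = 12)
P = -6 (P = 0 - 6 = -6)
N(J) = 2*J
((14 + P)*N(f))*81 = ((14 - 6)*(2*12))*81 = (8*24)*81 = 192*81 = 15552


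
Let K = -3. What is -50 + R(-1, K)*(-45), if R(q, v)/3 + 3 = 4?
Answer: -185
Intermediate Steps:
R(q, v) = 3 (R(q, v) = -9 + 3*4 = -9 + 12 = 3)
-50 + R(-1, K)*(-45) = -50 + 3*(-45) = -50 - 135 = -185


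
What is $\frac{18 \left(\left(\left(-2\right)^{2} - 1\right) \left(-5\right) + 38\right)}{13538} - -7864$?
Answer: $\frac{53231623}{6769} \approx 7864.0$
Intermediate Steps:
$\frac{18 \left(\left(\left(-2\right)^{2} - 1\right) \left(-5\right) + 38\right)}{13538} - -7864 = 18 \left(\left(4 - 1\right) \left(-5\right) + 38\right) \frac{1}{13538} + 7864 = 18 \left(3 \left(-5\right) + 38\right) \frac{1}{13538} + 7864 = 18 \left(-15 + 38\right) \frac{1}{13538} + 7864 = 18 \cdot 23 \cdot \frac{1}{13538} + 7864 = 414 \cdot \frac{1}{13538} + 7864 = \frac{207}{6769} + 7864 = \frac{53231623}{6769}$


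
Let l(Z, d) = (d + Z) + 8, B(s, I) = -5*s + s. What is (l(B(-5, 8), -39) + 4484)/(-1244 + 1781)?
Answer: 1491/179 ≈ 8.3296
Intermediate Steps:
B(s, I) = -4*s
l(Z, d) = 8 + Z + d (l(Z, d) = (Z + d) + 8 = 8 + Z + d)
(l(B(-5, 8), -39) + 4484)/(-1244 + 1781) = ((8 - 4*(-5) - 39) + 4484)/(-1244 + 1781) = ((8 + 20 - 39) + 4484)/537 = (-11 + 4484)*(1/537) = 4473*(1/537) = 1491/179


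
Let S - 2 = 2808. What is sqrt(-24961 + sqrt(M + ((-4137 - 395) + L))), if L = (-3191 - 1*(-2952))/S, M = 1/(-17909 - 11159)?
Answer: sqrt(-61588302734760100 + 1570790*I*sqrt(11182381651619065))/1570790 ≈ 0.21305 + 157.99*I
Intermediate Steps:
S = 2810 (S = 2 + 2808 = 2810)
M = -1/29068 (M = 1/(-29068) = -1/29068 ≈ -3.4402e-5)
L = -239/2810 (L = (-3191 - 1*(-2952))/2810 = (-3191 + 2952)*(1/2810) = -239*1/2810 = -239/2810 ≈ -0.085053)
sqrt(-24961 + sqrt(M + ((-4137 - 395) + L))) = sqrt(-24961 + sqrt(-1/29068 + ((-4137 - 395) - 239/2810))) = sqrt(-24961 + sqrt(-1/29068 + (-4532 - 239/2810))) = sqrt(-24961 + sqrt(-1/29068 - 12735159/2810)) = sqrt(-24961 + sqrt(-185092802311/40840540)) = sqrt(-24961 + I*sqrt(11182381651619065)/1570790)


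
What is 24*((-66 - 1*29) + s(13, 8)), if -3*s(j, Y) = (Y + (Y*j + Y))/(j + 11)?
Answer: -2320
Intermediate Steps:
s(j, Y) = -(2*Y + Y*j)/(3*(11 + j)) (s(j, Y) = -(Y + (Y*j + Y))/(3*(j + 11)) = -(Y + (Y + Y*j))/(3*(11 + j)) = -(2*Y + Y*j)/(3*(11 + j)))
24*((-66 - 1*29) + s(13, 8)) = 24*((-66 - 1*29) - 1*8*(2 + 13)/(33 + 3*13)) = 24*((-66 - 29) - 1*8*15/(33 + 39)) = 24*(-95 - 1*8*15/72) = 24*(-95 - 1*8*1/72*15) = 24*(-95 - 5/3) = 24*(-290/3) = -2320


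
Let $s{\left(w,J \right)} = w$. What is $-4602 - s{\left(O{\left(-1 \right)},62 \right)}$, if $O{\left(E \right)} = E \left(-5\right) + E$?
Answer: $-4606$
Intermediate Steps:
$O{\left(E \right)} = - 4 E$ ($O{\left(E \right)} = - 5 E + E = - 4 E$)
$-4602 - s{\left(O{\left(-1 \right)},62 \right)} = -4602 - \left(-4\right) \left(-1\right) = -4602 - 4 = -4606$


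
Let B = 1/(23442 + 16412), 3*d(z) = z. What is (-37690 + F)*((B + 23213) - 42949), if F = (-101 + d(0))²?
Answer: 21621707788527/39854 ≈ 5.4252e+8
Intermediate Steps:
d(z) = z/3
B = 1/39854 ≈ 2.5092e-5
F = 10201 (F = (-101 + (⅓)*0)² = (-101 + 0)² = (-101)² = 10201)
(-37690 + F)*((B + 23213) - 42949) = (-37690 + 10201)*((1/39854 + 23213) - 42949) = -27489*(925130903/39854 - 42949) = -27489*(-786558543/39854) = 21621707788527/39854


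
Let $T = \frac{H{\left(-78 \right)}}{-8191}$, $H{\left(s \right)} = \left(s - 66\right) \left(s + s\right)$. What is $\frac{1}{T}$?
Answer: $- \frac{8191}{22464} \approx -0.36463$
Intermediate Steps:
$H{\left(s \right)} = 2 s \left(-66 + s\right)$ ($H{\left(s \right)} = \left(-66 + s\right) 2 s = 2 s \left(-66 + s\right)$)
$T = - \frac{22464}{8191}$ ($T = \frac{2 \left(-78\right) \left(-66 - 78\right)}{-8191} = 2 \left(-78\right) \left(-144\right) \left(- \frac{1}{8191}\right) = 22464 \left(- \frac{1}{8191}\right) = - \frac{22464}{8191} \approx -2.7425$)
$\frac{1}{T} = \frac{1}{- \frac{22464}{8191}} = - \frac{8191}{22464}$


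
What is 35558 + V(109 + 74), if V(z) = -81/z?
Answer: 2169011/61 ≈ 35558.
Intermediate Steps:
35558 + V(109 + 74) = 35558 - 81/(109 + 74) = 35558 - 81/183 = 35558 - 81*1/183 = 35558 - 27/61 = 2169011/61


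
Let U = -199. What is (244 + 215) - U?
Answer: 658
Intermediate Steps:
(244 + 215) - U = (244 + 215) - 1*(-199) = 459 + 199 = 658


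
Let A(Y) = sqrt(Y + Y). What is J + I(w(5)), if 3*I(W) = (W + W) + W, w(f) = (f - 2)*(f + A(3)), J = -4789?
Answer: -4774 + 3*sqrt(6) ≈ -4766.6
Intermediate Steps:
A(Y) = sqrt(2)*sqrt(Y) (A(Y) = sqrt(2*Y) = sqrt(2)*sqrt(Y))
w(f) = (-2 + f)*(f + sqrt(6)) (w(f) = (f - 2)*(f + sqrt(2)*sqrt(3)) = (-2 + f)*(f + sqrt(6)))
I(W) = W (I(W) = ((W + W) + W)/3 = (2*W + W)/3 = (3*W)/3 = W)
J + I(w(5)) = -4789 + (5**2 - 2*5 - 2*sqrt(6) + 5*sqrt(6)) = -4789 + (25 - 10 - 2*sqrt(6) + 5*sqrt(6)) = -4789 + (15 + 3*sqrt(6)) = -4774 + 3*sqrt(6)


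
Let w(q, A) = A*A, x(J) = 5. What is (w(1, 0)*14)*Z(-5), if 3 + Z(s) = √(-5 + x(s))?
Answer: 0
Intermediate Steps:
w(q, A) = A²
Z(s) = -3 (Z(s) = -3 + √(-5 + 5) = -3 + √0 = -3 + 0 = -3)
(w(1, 0)*14)*Z(-5) = (0²*14)*(-3) = (0*14)*(-3) = 0*(-3) = 0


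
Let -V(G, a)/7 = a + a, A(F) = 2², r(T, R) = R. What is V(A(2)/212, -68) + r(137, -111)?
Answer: 841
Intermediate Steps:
A(F) = 4
V(G, a) = -14*a (V(G, a) = -7*(a + a) = -14*a)
V(A(2)/212, -68) + r(137, -111) = -14*(-68) - 111 = 952 - 111 = 841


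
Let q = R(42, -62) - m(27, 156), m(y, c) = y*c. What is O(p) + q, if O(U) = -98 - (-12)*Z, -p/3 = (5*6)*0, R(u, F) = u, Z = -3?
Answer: -4304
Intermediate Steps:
m(y, c) = c*y
p = 0 (p = -3*5*6*0 = -90*0 = -3*0 = 0)
O(U) = -134 (O(U) = -98 - (-12)*(-3) = -98 - 1*36 = -98 - 36 = -134)
q = -4170 (q = 42 - 156*27 = 42 - 1*4212 = 42 - 4212 = -4170)
O(p) + q = -134 - 4170 = -4304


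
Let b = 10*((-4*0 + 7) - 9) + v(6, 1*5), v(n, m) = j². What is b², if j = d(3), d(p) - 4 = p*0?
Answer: 16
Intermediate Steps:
d(p) = 4 (d(p) = 4 + p*0 = 4 + 0 = 4)
j = 4
v(n, m) = 16 (v(n, m) = 4² = 16)
b = -4 (b = 10*((-4*0 + 7) - 9) + 16 = 10*((0 + 7) - 9) + 16 = 10*(7 - 9) + 16 = 10*(-2) + 16 = -20 + 16 = -4)
b² = (-4)² = 16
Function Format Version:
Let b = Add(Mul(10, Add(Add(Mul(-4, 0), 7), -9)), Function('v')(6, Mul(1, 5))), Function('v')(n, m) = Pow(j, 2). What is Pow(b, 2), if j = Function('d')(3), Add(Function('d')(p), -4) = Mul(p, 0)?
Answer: 16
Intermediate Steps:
Function('d')(p) = 4 (Function('d')(p) = Add(4, Mul(p, 0)) = Add(4, 0) = 4)
j = 4
Function('v')(n, m) = 16 (Function('v')(n, m) = Pow(4, 2) = 16)
b = -4 (b = Add(Mul(10, Add(Add(Mul(-4, 0), 7), -9)), 16) = Add(Mul(10, Add(Add(0, 7), -9)), 16) = Add(Mul(10, Add(7, -9)), 16) = Add(Mul(10, -2), 16) = Add(-20, 16) = -4)
Pow(b, 2) = Pow(-4, 2) = 16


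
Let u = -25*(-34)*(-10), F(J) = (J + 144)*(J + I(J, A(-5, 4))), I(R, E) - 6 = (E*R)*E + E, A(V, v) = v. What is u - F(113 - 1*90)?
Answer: -75467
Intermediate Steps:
I(R, E) = 6 + E + R*E**2 (I(R, E) = 6 + ((E*R)*E + E) = 6 + (R*E**2 + E) = 6 + (E + R*E**2) = 6 + E + R*E**2)
F(J) = (10 + 17*J)*(144 + J) (F(J) = (J + 144)*(J + (6 + 4 + J*4**2)) = (144 + J)*(J + (6 + 4 + J*16)) = (144 + J)*(J + (6 + 4 + 16*J)) = (144 + J)*(J + (10 + 16*J)) = (144 + J)*(10 + 17*J) = (10 + 17*J)*(144 + J))
u = -8500 (u = 850*(-10) = -8500)
u - F(113 - 1*90) = -8500 - (1440 + 17*(113 - 1*90)**2 + 2458*(113 - 1*90)) = -8500 - (1440 + 17*(113 - 90)**2 + 2458*(113 - 90)) = -8500 - (1440 + 17*23**2 + 2458*23) = -8500 - (1440 + 17*529 + 56534) = -8500 - (1440 + 8993 + 56534) = -8500 - 1*66967 = -8500 - 66967 = -75467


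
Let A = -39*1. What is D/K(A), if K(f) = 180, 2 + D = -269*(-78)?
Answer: 1049/9 ≈ 116.56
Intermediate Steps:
A = -39
D = 20980 (D = -2 - 269*(-78) = -2 + 20982 = 20980)
D/K(A) = 20980/180 = 20980*(1/180) = 1049/9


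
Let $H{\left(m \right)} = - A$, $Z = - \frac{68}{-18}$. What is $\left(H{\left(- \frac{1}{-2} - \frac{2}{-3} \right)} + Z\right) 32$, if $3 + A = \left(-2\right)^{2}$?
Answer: $\frac{800}{9} \approx 88.889$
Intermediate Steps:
$Z = \frac{34}{9}$ ($Z = \left(-68\right) \left(- \frac{1}{18}\right) = \frac{34}{9} \approx 3.7778$)
$A = 1$ ($A = -3 + \left(-2\right)^{2} = -3 + 4 = 1$)
$H{\left(m \right)} = -1$ ($H{\left(m \right)} = \left(-1\right) 1 = -1$)
$\left(H{\left(- \frac{1}{-2} - \frac{2}{-3} \right)} + Z\right) 32 = \left(-1 + \frac{34}{9}\right) 32 = \frac{25}{9} \cdot 32 = \frac{800}{9}$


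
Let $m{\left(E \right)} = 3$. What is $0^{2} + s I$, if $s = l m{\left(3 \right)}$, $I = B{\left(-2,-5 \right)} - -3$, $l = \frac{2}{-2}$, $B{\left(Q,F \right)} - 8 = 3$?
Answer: $-42$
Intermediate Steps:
$B{\left(Q,F \right)} = 11$ ($B{\left(Q,F \right)} = 8 + 3 = 11$)
$l = -1$ ($l = 2 \left(- \frac{1}{2}\right) = -1$)
$I = 14$ ($I = 11 - -3 = 11 + 3 = 14$)
$s = -3$ ($s = \left(-1\right) 3 = -3$)
$0^{2} + s I = 0^{2} - 42 = 0 - 42 = -42$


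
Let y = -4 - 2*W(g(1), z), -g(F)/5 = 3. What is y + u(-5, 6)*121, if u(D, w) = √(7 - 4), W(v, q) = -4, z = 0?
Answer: 4 + 121*√3 ≈ 213.58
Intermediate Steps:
g(F) = -15 (g(F) = -5*3 = -15)
y = 4 (y = -4 - 2*(-4) = -4 + 8 = 4)
u(D, w) = √3
y + u(-5, 6)*121 = 4 + √3*121 = 4 + 121*√3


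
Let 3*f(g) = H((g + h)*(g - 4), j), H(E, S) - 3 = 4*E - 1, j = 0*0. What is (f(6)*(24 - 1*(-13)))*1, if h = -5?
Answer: 370/3 ≈ 123.33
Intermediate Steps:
j = 0
H(E, S) = 2 + 4*E (H(E, S) = 3 + (4*E - 1) = 3 + (-1 + 4*E) = 2 + 4*E)
f(g) = ⅔ + 4*(-5 + g)*(-4 + g)/3 (f(g) = (2 + 4*((g - 5)*(g - 4)))/3 = (2 + 4*((-5 + g)*(-4 + g)))/3 = (2 + 4*(-5 + g)*(-4 + g))/3 = ⅔ + 4*(-5 + g)*(-4 + g)/3)
(f(6)*(24 - 1*(-13)))*1 = ((82/3 - 12*6 + (4/3)*6²)*(24 - 1*(-13)))*1 = ((82/3 - 72 + (4/3)*36)*(24 + 13))*1 = ((82/3 - 72 + 48)*37)*1 = ((10/3)*37)*1 = (370/3)*1 = 370/3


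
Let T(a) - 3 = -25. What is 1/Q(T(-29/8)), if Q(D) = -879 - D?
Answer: -1/857 ≈ -0.0011669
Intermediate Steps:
T(a) = -22 (T(a) = 3 - 25 = -22)
1/Q(T(-29/8)) = 1/(-879 - 1*(-22)) = 1/(-879 + 22) = 1/(-857) = -1/857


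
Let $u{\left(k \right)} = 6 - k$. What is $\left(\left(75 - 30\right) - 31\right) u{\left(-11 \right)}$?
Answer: $238$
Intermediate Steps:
$\left(\left(75 - 30\right) - 31\right) u{\left(-11 \right)} = \left(\left(75 - 30\right) - 31\right) \left(6 - -11\right) = \left(45 - 31\right) \left(6 + 11\right) = 14 \cdot 17 = 238$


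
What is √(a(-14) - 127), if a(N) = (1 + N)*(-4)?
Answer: 5*I*√3 ≈ 8.6602*I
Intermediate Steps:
a(N) = -4 - 4*N
√(a(-14) - 127) = √((-4 - 4*(-14)) - 127) = √((-4 + 56) - 127) = √(52 - 127) = √(-75) = 5*I*√3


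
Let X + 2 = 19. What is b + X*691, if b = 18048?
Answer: 29795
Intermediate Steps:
X = 17 (X = -2 + 19 = 17)
b + X*691 = 18048 + 17*691 = 18048 + 11747 = 29795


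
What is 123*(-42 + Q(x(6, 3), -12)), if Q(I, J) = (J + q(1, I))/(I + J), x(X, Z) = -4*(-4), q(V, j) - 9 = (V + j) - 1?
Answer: -19065/4 ≈ -4766.3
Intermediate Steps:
q(V, j) = 8 + V + j (q(V, j) = 9 + ((V + j) - 1) = 9 + (-1 + V + j) = 8 + V + j)
x(X, Z) = 16
Q(I, J) = (9 + I + J)/(I + J) (Q(I, J) = (J + (8 + 1 + I))/(I + J) = (J + (9 + I))/(I + J) = (9 + I + J)/(I + J))
123*(-42 + Q(x(6, 3), -12)) = 123*(-42 + (9 + 16 - 12)/(16 - 12)) = 123*(-42 + 13/4) = 123*(-155/4) = -19065/4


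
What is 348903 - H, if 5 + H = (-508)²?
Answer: 90844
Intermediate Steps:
H = 258059 (H = -5 + (-508)² = -5 + 258064 = 258059)
348903 - H = 348903 - 1*258059 = 348903 - 258059 = 90844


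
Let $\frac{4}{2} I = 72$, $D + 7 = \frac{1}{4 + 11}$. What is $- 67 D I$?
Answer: $\frac{83616}{5} \approx 16723.0$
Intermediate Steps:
$D = - \frac{104}{15}$ ($D = -7 + \frac{1}{4 + 11} = -7 + \frac{1}{15} = - \frac{104}{15} \approx -6.9333$)
$I = 36$ ($I = \frac{1}{2} \cdot 72 = 36$)
$- 67 D I = \left(-67\right) \left(- \frac{104}{15}\right) 36 = \frac{6968}{15} \cdot 36 = \frac{83616}{5}$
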